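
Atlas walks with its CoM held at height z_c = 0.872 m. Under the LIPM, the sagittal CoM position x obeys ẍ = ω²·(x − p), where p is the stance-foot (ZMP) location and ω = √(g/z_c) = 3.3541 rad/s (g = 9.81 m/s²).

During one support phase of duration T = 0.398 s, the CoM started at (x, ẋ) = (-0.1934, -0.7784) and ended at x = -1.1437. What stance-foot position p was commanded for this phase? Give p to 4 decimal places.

p = 0.3301

ωT = 3.3541·0.398 = 1.334932; cosh(ωT) = 2.031456, sinh(ωT) = 1.768280
x(T) = p + (x₀−p)·cosh(ωT) + (ẋ₀/ω)·sinh(ωT) ⇒ p·(1 − cosh) = x(T) − x₀·cosh − (ẋ₀/ω)·sinh
numerator   = -1.1437 − (-0.1934)·2.031456 − (-0.7784/3.3541)·1.768280 = -0.340444
denominator = 1 − 2.031456 = -1.031456
p = -0.340444 / -1.031456 = 0.3301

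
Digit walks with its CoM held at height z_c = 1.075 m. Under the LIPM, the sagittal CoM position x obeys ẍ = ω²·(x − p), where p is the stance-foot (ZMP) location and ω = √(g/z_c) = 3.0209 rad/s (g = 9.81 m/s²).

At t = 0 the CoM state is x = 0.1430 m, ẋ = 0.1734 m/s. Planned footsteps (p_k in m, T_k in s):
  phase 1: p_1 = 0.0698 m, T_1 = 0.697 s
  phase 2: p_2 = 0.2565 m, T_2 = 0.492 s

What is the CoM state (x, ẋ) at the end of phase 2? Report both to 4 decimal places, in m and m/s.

phase 1: p=0.0698, T=0.697, ωT=2.105567, cosh=4.166768, sinh=4.044992; start (x,ẋ)=(0.143000, 0.173400) → end (x,ẋ)=(0.606990, 1.616986)
phase 2: p=0.2565, T=0.492, ωT=1.486283, cosh=2.323422, sinh=2.097210; start (x,ẋ)=(0.606990, 1.616986) → end (x,ẋ)=(2.193403, 5.977461)

x = 2.1934, ẋ = 5.9775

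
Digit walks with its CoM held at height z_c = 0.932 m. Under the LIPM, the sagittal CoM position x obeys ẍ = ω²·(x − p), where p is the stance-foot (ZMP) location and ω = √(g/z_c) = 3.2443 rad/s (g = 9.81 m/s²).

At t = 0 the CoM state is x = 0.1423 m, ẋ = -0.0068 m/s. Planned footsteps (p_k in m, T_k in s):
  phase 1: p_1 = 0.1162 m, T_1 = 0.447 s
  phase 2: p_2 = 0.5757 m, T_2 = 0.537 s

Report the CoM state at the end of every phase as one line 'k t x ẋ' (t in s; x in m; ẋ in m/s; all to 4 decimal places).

phase 1: p=0.1162, T=0.447, ωT=1.450202, cosh=2.249250, sinh=2.014727; start (x,ẋ)=(0.142300, -0.006800) → end (x,ẋ)=(0.170683, 0.155305)
phase 2: p=0.5757, T=0.537, ωT=1.742189, cosh=2.942483, sinh=2.767346; start (x,ẋ)=(0.170683, 0.155305) → end (x,ẋ)=(-0.483584, -3.179307)

1 0.4470 0.1707 0.1553
2 0.9840 -0.4836 -3.1793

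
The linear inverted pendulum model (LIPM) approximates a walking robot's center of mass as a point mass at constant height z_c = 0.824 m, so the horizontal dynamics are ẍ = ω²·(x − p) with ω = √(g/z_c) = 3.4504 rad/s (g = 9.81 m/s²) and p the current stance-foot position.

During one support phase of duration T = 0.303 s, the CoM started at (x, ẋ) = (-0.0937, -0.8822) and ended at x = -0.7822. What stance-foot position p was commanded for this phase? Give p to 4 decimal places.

ωT = 3.4504·0.303 = 1.045471; cosh(ωT) = 1.598132, sinh(ωT) = 1.246606
x(T) = p + (x₀−p)·cosh(ωT) + (ẋ₀/ω)·sinh(ωT) ⇒ p·(1 − cosh) = x(T) − x₀·cosh − (ẋ₀/ω)·sinh
numerator   = -0.7822 − (-0.0937)·1.598132 − (-0.8822/3.4504)·1.246606 = -0.313722
denominator = 1 − 1.598132 = -0.598132
p = -0.313722 / -0.598132 = 0.5245

p = 0.5245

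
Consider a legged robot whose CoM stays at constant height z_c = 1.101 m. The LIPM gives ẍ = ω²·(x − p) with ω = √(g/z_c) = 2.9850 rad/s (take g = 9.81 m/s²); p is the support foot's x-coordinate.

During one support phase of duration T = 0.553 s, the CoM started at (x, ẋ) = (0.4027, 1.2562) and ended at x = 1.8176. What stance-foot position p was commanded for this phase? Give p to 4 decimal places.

ωT = 2.9850·0.553 = 1.650705; cosh(ωT) = 2.701283, sinh(ωT) = 2.509369
x(T) = p + (x₀−p)·cosh(ωT) + (ẋ₀/ω)·sinh(ωT) ⇒ p·(1 − cosh) = x(T) − x₀·cosh − (ẋ₀/ω)·sinh
numerator   = 1.8176 − (0.4027)·2.701283 − (1.2562/2.9850)·2.509369 = -0.326243
denominator = 1 − 2.701283 = -1.701283
p = -0.326243 / -1.701283 = 0.1918

p = 0.1918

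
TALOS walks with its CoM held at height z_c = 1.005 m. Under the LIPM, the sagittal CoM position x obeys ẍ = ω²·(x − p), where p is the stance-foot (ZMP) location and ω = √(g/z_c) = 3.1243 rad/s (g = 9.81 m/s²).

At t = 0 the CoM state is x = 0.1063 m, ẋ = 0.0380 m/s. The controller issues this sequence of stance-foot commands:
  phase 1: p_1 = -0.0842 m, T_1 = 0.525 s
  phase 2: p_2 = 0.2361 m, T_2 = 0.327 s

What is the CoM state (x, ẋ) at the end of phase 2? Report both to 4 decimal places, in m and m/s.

phase 1: p=-0.0842, T=0.525, ωT=1.640257, cosh=2.675214, sinh=2.481284; start (x,ẋ)=(0.106300, 0.038000) → end (x,ẋ)=(0.455607, 1.578466)
phase 2: p=0.2361, T=0.327, ωT=1.021646, cosh=1.568883, sinh=1.208881; start (x,ẋ)=(0.455607, 1.578466) → end (x,ẋ)=(1.191235, 3.305487)

x = 1.1912, ẋ = 3.3055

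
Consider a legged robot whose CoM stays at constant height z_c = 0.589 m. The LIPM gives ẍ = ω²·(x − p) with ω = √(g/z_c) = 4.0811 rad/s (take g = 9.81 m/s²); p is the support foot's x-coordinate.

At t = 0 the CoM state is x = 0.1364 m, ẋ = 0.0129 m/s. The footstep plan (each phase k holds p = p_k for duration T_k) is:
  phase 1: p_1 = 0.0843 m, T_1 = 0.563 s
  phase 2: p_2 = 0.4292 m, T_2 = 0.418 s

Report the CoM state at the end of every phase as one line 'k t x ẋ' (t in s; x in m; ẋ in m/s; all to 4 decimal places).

phase 1: p=0.0843, T=0.563, ωT=2.297659, cosh=5.025678, sinh=4.925185; start (x,ẋ)=(0.136400, 0.012900) → end (x,ẋ)=(0.361706, 1.112050)
phase 2: p=0.4292, T=0.418, ωT=1.705900, cosh=2.843973, sinh=2.662365; start (x,ẋ)=(0.361706, 1.112050) → end (x,ẋ)=(0.962711, 2.429293)

1 0.5630 0.3617 1.1121
2 0.9810 0.9627 2.4293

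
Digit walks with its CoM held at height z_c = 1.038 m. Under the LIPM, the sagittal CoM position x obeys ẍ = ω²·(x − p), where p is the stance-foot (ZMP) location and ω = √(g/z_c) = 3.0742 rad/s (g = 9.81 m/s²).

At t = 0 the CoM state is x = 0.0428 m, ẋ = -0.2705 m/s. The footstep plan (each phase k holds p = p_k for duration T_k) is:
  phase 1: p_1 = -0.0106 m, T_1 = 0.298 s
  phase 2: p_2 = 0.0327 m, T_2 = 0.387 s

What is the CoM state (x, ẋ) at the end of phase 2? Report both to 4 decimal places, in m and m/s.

x = -0.1785, ẋ = -0.6616

phase 1: p=-0.0106, T=0.298, ωT=0.916112, cosh=1.449812, sinh=1.049740; start (x,ẋ)=(0.042800, -0.270500) → end (x,ẋ)=(-0.025547, -0.219846)
phase 2: p=0.0327, T=0.387, ωT=1.189715, cosh=1.795227, sinh=1.490919; start (x,ẋ)=(-0.025547, -0.219846) → end (x,ẋ)=(-0.178487, -0.661643)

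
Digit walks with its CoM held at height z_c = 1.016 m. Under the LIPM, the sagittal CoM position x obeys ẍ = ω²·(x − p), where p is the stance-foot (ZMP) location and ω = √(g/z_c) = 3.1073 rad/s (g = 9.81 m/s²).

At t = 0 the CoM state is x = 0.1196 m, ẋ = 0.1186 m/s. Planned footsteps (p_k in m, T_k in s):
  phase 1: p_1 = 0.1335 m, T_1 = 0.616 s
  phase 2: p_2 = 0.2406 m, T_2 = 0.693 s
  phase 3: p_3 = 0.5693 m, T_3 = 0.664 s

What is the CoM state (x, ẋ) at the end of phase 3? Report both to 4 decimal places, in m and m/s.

phase 1: p=0.1335, T=0.616, ωT=1.914097, cosh=3.464143, sinh=3.316668; start (x,ẋ)=(0.119600, 0.118600) → end (x,ẋ)=(0.211940, 0.267596)
phase 2: p=0.2406, T=0.693, ωT=2.153359, cosh=4.364918, sinh=4.248825; start (x,ẋ)=(0.211940, 0.267596) → end (x,ẋ)=(0.481402, 0.789648)
phase 3: p=0.5693, T=0.664, ωT=2.063247, cosh=3.999265, sinh=3.872224; start (x,ẋ)=(0.481402, 0.789648) → end (x,ẋ)=(1.201807, 2.100403)

x = 1.2018, ẋ = 2.1004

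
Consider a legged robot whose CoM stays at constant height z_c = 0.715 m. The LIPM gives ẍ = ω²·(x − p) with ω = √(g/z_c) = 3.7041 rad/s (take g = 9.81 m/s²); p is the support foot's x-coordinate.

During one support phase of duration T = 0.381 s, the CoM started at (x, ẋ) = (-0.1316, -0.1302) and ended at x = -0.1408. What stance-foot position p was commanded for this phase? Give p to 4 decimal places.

p = -0.1816

ωT = 3.7041·0.381 = 1.411262; cosh(ωT) = 2.172482, sinh(ωT) = 1.928646
x(T) = p + (x₀−p)·cosh(ωT) + (ẋ₀/ω)·sinh(ωT) ⇒ p·(1 − cosh) = x(T) − x₀·cosh − (ẋ₀/ω)·sinh
numerator   = -0.1408 − (-0.1316)·2.172482 − (-0.1302/3.7041)·1.928646 = 0.212891
denominator = 1 − 2.172482 = -1.172482
p = 0.212891 / -1.172482 = -0.1816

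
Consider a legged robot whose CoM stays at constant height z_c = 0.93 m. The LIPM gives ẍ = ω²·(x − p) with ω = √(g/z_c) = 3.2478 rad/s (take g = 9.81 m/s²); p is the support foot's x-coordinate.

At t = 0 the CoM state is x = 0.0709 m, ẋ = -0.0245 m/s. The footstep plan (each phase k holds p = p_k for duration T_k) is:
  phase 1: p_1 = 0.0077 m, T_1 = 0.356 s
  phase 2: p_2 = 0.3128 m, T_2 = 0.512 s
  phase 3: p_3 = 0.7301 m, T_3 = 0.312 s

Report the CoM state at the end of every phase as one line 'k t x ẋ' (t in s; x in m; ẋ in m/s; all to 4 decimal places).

phase 1: p=0.0077, T=0.356, ωT=1.156217, cosh=1.746281, sinh=1.431607; start (x,ẋ)=(0.070900, -0.024500) → end (x,ẋ)=(0.107266, 0.251069)
phase 2: p=0.3128, T=0.512, ωT=1.662874, cosh=2.732020, sinh=2.542426; start (x,ẋ)=(0.107266, 0.251069) → end (x,ẋ)=(-0.052184, -1.011232)
phase 3: p=0.7301, T=0.312, ωT=1.013314, cosh=1.558864, sinh=1.195850; start (x,ẋ)=(-0.052184, -1.011232) → end (x,ẋ)=(-0.861712, -4.614670)

1 0.3560 0.1073 0.2511
2 0.8680 -0.0522 -1.0112
3 1.1800 -0.8617 -4.6147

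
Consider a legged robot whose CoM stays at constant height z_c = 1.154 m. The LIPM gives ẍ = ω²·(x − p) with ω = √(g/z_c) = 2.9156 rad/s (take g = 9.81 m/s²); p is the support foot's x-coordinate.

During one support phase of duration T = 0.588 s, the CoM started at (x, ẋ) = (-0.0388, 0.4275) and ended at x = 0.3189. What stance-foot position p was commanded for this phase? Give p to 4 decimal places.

ωT = 2.9156·0.588 = 1.714373; cosh(ωT) = 2.866634, sinh(ωT) = 2.686557
x(T) = p + (x₀−p)·cosh(ωT) + (ẋ₀/ω)·sinh(ωT) ⇒ p·(1 − cosh) = x(T) − x₀·cosh − (ẋ₀/ω)·sinh
numerator   = 0.3189 − (-0.0388)·2.866634 − (0.4275/2.9156)·2.686557 = 0.036209
denominator = 1 − 2.866634 = -1.866634
p = 0.036209 / -1.866634 = -0.0194

p = -0.0194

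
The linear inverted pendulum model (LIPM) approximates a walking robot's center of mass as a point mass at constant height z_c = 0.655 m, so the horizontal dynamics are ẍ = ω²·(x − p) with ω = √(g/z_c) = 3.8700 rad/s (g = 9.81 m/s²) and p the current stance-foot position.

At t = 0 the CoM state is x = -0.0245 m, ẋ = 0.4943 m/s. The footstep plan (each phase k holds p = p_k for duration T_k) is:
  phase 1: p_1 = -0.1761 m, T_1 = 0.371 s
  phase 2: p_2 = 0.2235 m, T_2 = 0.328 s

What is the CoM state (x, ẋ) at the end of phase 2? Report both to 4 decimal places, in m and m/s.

phase 1: p=-0.1761, T=0.371, ωT=1.435770, cosh=2.220406, sinh=1.982474; start (x,ẋ)=(-0.024500, 0.494300) → end (x,ẋ)=(0.413727, 2.260648)
phase 2: p=0.2235, T=0.328, ωT=1.269360, cosh=1.919793, sinh=1.638781; start (x,ẋ)=(0.413727, 2.260648) → end (x,ẋ)=(1.545986, 5.546414)

x = 1.5460, ẋ = 5.5464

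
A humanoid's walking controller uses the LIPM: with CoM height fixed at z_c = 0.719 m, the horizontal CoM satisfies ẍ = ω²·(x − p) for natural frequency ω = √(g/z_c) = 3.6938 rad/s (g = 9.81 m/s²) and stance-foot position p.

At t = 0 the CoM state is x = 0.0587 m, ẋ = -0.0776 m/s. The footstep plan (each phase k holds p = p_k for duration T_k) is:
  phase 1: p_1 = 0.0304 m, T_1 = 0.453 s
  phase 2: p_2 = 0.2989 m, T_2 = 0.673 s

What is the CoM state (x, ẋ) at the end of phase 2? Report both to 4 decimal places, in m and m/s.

x = -1.0911, ẋ = -5.0547

phase 1: p=0.0304, T=0.453, ωT=1.673291, cosh=2.758655, sinh=2.571026; start (x,ẋ)=(0.058700, -0.077600) → end (x,ẋ)=(0.054457, 0.054689)
phase 2: p=0.2989, T=0.673, ωT=2.485927, cosh=6.047752, sinh=5.964503; start (x,ẋ)=(0.054457, 0.054689) → end (x,ẋ)=(-1.091120, -5.054735)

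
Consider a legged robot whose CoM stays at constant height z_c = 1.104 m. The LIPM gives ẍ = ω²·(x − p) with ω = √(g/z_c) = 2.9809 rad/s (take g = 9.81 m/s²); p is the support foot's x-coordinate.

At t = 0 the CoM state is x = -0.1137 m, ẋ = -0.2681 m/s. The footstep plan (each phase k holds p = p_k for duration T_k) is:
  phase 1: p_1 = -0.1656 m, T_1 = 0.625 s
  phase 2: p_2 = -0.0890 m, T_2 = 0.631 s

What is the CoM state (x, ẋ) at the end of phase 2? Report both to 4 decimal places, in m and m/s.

phase 1: p=-0.1656, T=0.625, ωT=1.863063, cosh=3.299318, sinh=3.144122; start (x,ẋ)=(-0.113700, -0.268100) → end (x,ẋ)=(-0.277145, -0.398124)
phase 2: p=-0.0890, T=0.631, ωT=1.880948, cosh=3.356083, sinh=3.203637; start (x,ẋ)=(-0.277145, -0.398124) → end (x,ẋ)=(-1.148304, -3.132874)

x = -1.1483, ẋ = -3.1329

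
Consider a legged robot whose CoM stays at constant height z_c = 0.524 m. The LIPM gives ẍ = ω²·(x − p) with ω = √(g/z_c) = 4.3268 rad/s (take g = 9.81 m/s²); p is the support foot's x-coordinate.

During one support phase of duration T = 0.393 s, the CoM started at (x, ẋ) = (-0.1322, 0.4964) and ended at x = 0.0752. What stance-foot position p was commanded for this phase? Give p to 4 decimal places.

ωT = 4.3268·0.393 = 1.700432; cosh(ωT) = 2.829460, sinh(ωT) = 2.646855
x(T) = p + (x₀−p)·cosh(ωT) + (ẋ₀/ω)·sinh(ωT) ⇒ p·(1 − cosh) = x(T) − x₀·cosh − (ẋ₀/ω)·sinh
numerator   = 0.0752 − (-0.1322)·2.829460 − (0.4964/4.3268)·2.646855 = 0.145589
denominator = 1 − 2.829460 = -1.829460
p = 0.145589 / -1.829460 = -0.0796

p = -0.0796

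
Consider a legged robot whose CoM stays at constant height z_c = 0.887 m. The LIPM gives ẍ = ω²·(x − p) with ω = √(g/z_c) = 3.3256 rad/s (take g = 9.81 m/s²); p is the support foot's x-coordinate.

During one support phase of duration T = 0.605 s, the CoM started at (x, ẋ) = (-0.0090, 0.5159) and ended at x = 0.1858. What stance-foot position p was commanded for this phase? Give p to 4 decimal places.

p = 0.1246

ωT = 3.3256·0.605 = 2.011988; cosh(ωT) = 3.805946, sinh(ωT) = 3.672223
x(T) = p + (x₀−p)·cosh(ωT) + (ẋ₀/ω)·sinh(ωT) ⇒ p·(1 − cosh) = x(T) − x₀·cosh − (ẋ₀/ω)·sinh
numerator   = 0.1858 − (-0.0090)·3.805946 − (0.5159/3.3256)·3.672223 = -0.349618
denominator = 1 − 3.805946 = -2.805946
p = -0.349618 / -2.805946 = 0.1246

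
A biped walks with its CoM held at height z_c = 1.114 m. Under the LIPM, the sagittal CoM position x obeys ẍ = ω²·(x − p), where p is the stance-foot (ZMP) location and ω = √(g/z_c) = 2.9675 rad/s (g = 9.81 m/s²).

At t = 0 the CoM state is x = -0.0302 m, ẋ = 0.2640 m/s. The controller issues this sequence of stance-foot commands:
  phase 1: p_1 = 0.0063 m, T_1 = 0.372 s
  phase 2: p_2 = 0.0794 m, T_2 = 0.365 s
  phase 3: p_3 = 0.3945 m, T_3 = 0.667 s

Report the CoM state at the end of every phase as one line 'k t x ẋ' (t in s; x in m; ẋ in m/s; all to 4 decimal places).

1 0.3720 0.0646 0.2965
2 0.7370 0.1857 0.4307
3 1.4040 0.1397 -0.6109

phase 1: p=0.0063, T=0.372, ωT=1.103910, cosh=1.673754, sinh=1.342182; start (x,ẋ)=(-0.030200, 0.264000) → end (x,ẋ)=(0.064614, 0.296494)
phase 2: p=0.0794, T=0.365, ωT=1.083137, cosh=1.646232, sinh=1.307701; start (x,ẋ)=(0.064614, 0.296494) → end (x,ẋ)=(0.185715, 0.430718)
phase 3: p=0.3945, T=0.667, ωT=1.979322, cosh=3.688000, sinh=3.549837; start (x,ẋ)=(0.185715, 0.430718) → end (x,ẋ)=(0.139744, -0.610879)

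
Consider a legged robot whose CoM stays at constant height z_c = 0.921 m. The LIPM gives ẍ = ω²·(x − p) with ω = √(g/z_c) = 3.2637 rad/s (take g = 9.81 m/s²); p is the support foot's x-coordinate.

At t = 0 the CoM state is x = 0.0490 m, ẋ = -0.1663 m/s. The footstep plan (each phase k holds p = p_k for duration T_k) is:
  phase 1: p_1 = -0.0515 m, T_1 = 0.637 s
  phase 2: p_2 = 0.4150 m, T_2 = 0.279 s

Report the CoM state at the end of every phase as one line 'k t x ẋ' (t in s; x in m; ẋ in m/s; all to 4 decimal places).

1 0.6370 0.1561 0.6156
2 0.9160 0.2376 0.0086

phase 1: p=-0.0515, T=0.637, ωT=2.078977, cosh=4.060671, sinh=3.935613; start (x,ẋ)=(0.049000, -0.166300) → end (x,ẋ)=(0.156060, 0.615599)
phase 2: p=0.4150, T=0.279, ωT=0.910572, cosh=1.444019, sinh=1.041725; start (x,ẋ)=(0.156060, 0.615599) → end (x,ẋ)=(0.237576, 0.008573)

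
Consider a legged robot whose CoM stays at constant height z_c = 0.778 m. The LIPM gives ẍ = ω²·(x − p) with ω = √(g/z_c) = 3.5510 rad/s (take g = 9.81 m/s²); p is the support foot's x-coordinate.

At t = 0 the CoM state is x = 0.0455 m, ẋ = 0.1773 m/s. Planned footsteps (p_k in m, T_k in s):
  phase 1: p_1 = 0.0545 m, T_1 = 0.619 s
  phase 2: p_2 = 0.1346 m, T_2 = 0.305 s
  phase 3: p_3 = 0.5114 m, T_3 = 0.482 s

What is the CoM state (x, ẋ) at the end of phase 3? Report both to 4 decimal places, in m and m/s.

phase 1: p=0.0545, T=0.619, ωT=2.198069, cosh=4.559310, sinh=4.448293; start (x,ẋ)=(0.045500, 0.177300) → end (x,ẋ)=(0.235568, 0.666203)
phase 2: p=0.1346, T=0.305, ωT=1.083055, cosh=1.646124, sinh=1.307565; start (x,ẋ)=(0.235568, 0.666203) → end (x,ẋ)=(0.546117, 1.565462)
phase 3: p=0.5114, T=0.482, ωT=1.711582, cosh=2.859148, sinh=2.678568; start (x,ẋ)=(0.546117, 1.565462) → end (x,ẋ)=(1.791512, 4.806105)

x = 1.7915, ẋ = 4.8061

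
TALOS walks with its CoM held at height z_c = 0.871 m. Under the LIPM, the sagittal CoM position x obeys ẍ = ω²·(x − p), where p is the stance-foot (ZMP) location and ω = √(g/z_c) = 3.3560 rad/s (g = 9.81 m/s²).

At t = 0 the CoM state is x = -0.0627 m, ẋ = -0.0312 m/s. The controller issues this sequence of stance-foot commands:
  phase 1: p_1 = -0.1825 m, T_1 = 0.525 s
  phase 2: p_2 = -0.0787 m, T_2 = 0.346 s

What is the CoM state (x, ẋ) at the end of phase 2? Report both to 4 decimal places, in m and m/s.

phase 1: p=-0.1825, T=0.525, ωT=1.761900, cosh=2.997605, sinh=2.825887; start (x,ẋ)=(-0.062700, -0.031200) → end (x,ẋ)=(0.150341, 1.042619)
phase 2: p=-0.0787, T=0.346, ωT=1.161176, cosh=1.753402, sinh=1.440285; start (x,ẋ)=(0.150341, 1.042619) → end (x,ẋ)=(0.770359, 2.935224)

x = 0.7704, ẋ = 2.9352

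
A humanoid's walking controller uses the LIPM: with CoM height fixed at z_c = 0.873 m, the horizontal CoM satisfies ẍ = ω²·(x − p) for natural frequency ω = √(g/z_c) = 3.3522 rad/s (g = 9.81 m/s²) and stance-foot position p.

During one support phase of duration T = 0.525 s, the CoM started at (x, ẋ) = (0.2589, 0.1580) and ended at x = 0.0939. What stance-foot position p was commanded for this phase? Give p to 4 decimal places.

p = 0.4085

ωT = 3.3522·0.525 = 1.759905; cosh(ωT) = 2.991973, sinh(ωT) = 2.819912
x(T) = p + (x₀−p)·cosh(ωT) + (ẋ₀/ω)·sinh(ωT) ⇒ p·(1 − cosh) = x(T) − x₀·cosh − (ẋ₀/ω)·sinh
numerator   = 0.0939 − (0.2589)·2.991973 − (0.1580/3.3522)·2.819912 = -0.813633
denominator = 1 − 2.991973 = -1.991973
p = -0.813633 / -1.991973 = 0.4085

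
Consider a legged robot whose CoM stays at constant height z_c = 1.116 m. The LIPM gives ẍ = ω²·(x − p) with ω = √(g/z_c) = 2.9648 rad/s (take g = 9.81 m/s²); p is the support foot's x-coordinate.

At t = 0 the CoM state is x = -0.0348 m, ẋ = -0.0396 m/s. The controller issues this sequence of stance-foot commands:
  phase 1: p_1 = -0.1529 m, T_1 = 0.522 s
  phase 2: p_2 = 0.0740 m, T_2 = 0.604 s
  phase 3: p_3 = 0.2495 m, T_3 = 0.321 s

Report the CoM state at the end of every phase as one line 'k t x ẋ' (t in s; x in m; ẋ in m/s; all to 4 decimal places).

1 0.5220 0.1072 0.6884
2 1.1260 0.8529 2.4076
3 1.4470 2.0423 5.5541

phase 1: p=-0.1529, T=0.522, ωT=1.547626, cosh=2.456525, sinh=2.243772; start (x,ẋ)=(-0.034800, -0.039600) → end (x,ẋ)=(0.107246, 0.688362)
phase 2: p=0.0740, T=0.604, ωT=1.790739, cosh=3.080359, sinh=2.913522; start (x,ẋ)=(0.107246, 0.688362) → end (x,ẋ)=(0.852867, 2.407584)
phase 3: p=0.2495, T=0.321, ωT=0.951701, cosh=1.488097, sinh=1.102014; start (x,ẋ)=(0.852867, 2.407584) → end (x,ẋ)=(2.042266, 5.554070)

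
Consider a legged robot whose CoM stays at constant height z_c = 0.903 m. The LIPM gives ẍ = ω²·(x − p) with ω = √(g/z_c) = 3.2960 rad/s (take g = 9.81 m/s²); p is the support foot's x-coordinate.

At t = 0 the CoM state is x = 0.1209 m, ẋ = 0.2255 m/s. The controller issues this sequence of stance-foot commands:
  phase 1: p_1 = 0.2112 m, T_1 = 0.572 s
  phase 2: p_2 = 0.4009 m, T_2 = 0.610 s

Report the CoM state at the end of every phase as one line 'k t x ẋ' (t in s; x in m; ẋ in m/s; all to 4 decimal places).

phase 1: p=0.2112, T=0.572, ωT=1.885312, cosh=3.370096, sinh=3.218314; start (x,ẋ)=(0.120900, 0.225500) → end (x,ẋ)=(0.127065, -0.197906)
phase 2: p=0.4009, T=0.610, ωT=2.010560, cosh=3.800706, sinh=3.666792; start (x,ẋ)=(0.127065, -0.197906) → end (x,ẋ)=(-0.860035, -4.061680)

1 0.5720 0.1271 -0.1979
2 1.1820 -0.8600 -4.0617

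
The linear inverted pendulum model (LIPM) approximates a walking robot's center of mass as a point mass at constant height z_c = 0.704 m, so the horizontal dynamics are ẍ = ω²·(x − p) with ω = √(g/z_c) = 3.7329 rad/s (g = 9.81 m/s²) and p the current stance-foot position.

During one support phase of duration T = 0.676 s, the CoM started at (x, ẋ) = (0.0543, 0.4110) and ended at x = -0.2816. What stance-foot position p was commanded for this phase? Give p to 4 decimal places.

ωT = 3.7329·0.676 = 2.523440; cosh(ωT) = 6.275806, sinh(ωT) = 6.195623
x(T) = p + (x₀−p)·cosh(ωT) + (ẋ₀/ω)·sinh(ωT) ⇒ p·(1 − cosh) = x(T) − x₀·cosh − (ẋ₀/ω)·sinh
numerator   = -0.2816 − (0.0543)·6.275806 − (0.4110/3.7329)·6.195623 = -1.304527
denominator = 1 − 6.275806 = -5.275806
p = -1.304527 / -5.275806 = 0.2473

p = 0.2473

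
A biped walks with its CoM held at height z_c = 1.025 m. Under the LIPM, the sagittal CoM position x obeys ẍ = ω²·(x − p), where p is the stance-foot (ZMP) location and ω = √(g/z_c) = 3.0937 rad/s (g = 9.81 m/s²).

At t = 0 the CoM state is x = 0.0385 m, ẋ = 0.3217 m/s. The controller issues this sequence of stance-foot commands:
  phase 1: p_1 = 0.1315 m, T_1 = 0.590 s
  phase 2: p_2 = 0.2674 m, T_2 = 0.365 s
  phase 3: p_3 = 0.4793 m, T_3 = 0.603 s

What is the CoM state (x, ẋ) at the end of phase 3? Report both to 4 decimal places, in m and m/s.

x = -0.9023, ẋ = -4.1470

phase 1: p=0.1315, T=0.590, ωT=1.825283, cosh=3.182861, sinh=3.021689; start (x,ẋ)=(0.038500, 0.321700) → end (x,ẋ)=(0.149706, 0.154544)
phase 2: p=0.2674, T=0.365, ωT=1.129201, cosh=1.708237, sinh=1.384945; start (x,ẋ)=(0.149706, 0.154544) → end (x,ẋ)=(0.135535, -0.240276)
phase 3: p=0.4793, T=0.603, ωT=1.865501, cosh=3.306995, sinh=3.152177; start (x,ẋ)=(0.135535, -0.240276) → end (x,ẋ)=(-0.902348, -4.146953)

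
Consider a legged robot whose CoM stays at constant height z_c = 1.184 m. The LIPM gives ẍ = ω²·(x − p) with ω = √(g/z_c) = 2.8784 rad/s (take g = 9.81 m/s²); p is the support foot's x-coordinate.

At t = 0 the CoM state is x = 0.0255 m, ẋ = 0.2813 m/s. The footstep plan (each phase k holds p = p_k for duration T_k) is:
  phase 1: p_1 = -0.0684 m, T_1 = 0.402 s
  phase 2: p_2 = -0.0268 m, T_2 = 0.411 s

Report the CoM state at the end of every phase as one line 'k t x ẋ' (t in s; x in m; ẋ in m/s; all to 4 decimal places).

phase 1: p=-0.0684, T=0.402, ωT=1.157117, cosh=1.747570, sinh=1.433179; start (x,ẋ)=(0.025500, 0.281300) → end (x,ẋ)=(0.235758, 0.878954)
phase 2: p=-0.0268, T=0.411, ωT=1.183022, cosh=1.785288, sinh=1.478937; start (x,ẋ)=(0.235758, 0.878954) → end (x,ẋ)=(0.893553, 2.686890)

1 0.4020 0.2358 0.8790
2 0.8130 0.8936 2.6869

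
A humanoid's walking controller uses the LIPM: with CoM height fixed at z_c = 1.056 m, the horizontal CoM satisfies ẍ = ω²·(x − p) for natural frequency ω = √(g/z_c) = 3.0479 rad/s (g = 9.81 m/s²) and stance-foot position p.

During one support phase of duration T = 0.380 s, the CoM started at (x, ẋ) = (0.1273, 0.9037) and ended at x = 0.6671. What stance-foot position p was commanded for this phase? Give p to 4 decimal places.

ωT = 3.0479·0.380 = 1.158202; cosh(ωT) = 1.749127, sinh(ωT) = 1.435076
x(T) = p + (x₀−p)·cosh(ωT) + (ẋ₀/ω)·sinh(ωT) ⇒ p·(1 − cosh) = x(T) − x₀·cosh − (ẋ₀/ω)·sinh
numerator   = 0.6671 − (0.1273)·1.749127 − (0.9037/3.0479)·1.435076 = 0.018937
denominator = 1 − 1.749127 = -0.749127
p = 0.018937 / -0.749127 = -0.0253

p = -0.0253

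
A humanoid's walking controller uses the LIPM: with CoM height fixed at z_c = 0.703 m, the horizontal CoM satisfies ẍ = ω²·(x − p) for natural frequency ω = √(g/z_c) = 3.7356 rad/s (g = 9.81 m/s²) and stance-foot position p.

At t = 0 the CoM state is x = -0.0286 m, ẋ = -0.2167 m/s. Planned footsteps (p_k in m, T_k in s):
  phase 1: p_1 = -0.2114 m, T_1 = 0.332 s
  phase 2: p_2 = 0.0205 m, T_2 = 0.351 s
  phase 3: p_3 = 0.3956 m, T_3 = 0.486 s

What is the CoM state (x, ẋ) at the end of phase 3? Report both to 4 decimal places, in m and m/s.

x = 1.4825, ẋ = 4.3147

phase 1: p=-0.2114, T=0.332, ωT=1.240219, cosh=1.872846, sinh=1.583525; start (x,ẋ)=(-0.028600, -0.216700) → end (x,ẋ)=(0.039097, 0.675492)
phase 2: p=0.0205, T=0.351, ωT=1.311196, cosh=1.990053, sinh=1.720555; start (x,ẋ)=(0.039097, 0.675492) → end (x,ẋ)=(0.368629, 1.463793)
phase 3: p=0.3956, T=0.486, ωT=1.815502, cosh=3.153457, sinh=2.990701; start (x,ẋ)=(0.368629, 1.463793) → end (x,ẋ)=(1.482453, 4.314689)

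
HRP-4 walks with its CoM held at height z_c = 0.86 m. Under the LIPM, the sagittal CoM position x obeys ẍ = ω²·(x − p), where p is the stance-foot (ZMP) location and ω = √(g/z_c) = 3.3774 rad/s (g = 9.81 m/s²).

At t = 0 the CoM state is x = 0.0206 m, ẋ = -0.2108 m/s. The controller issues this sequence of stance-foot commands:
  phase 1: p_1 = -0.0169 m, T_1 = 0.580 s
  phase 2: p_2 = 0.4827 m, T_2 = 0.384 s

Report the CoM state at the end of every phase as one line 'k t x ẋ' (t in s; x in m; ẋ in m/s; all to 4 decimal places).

phase 1: p=-0.0169, T=0.580, ωT=1.958892, cosh=3.616240, sinh=3.475225; start (x,ẋ)=(0.020600, -0.210800) → end (x,ẋ)=(-0.098197, -0.322157)
phase 2: p=0.4827, T=0.384, ωT=1.296922, cosh=1.965695, sinh=1.692323; start (x,ẋ)=(-0.098197, -0.322157) → end (x,ẋ)=(-0.820590, -3.953467)

1 0.5800 -0.0982 -0.3222
2 0.9640 -0.8206 -3.9535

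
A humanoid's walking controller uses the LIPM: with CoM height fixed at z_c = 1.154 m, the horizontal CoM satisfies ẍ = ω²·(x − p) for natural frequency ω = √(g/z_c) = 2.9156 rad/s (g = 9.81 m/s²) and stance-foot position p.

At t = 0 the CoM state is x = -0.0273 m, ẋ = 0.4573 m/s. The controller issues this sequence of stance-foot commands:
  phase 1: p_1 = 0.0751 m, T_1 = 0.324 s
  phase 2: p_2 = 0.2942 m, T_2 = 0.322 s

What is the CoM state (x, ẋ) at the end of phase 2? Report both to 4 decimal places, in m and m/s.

phase 1: p=0.0751, T=0.324, ωT=0.944654, cosh=1.480369, sinh=1.091555; start (x,ẋ)=(-0.027300, 0.457300) → end (x,ẋ)=(0.094716, 0.351081)
phase 2: p=0.2942, T=0.322, ωT=0.938823, cosh=1.474029, sinh=1.082941; start (x,ẋ)=(0.094716, 0.351081) → end (x,ẋ)=(0.130557, -0.112351)

x = 0.1306, ẋ = -0.1124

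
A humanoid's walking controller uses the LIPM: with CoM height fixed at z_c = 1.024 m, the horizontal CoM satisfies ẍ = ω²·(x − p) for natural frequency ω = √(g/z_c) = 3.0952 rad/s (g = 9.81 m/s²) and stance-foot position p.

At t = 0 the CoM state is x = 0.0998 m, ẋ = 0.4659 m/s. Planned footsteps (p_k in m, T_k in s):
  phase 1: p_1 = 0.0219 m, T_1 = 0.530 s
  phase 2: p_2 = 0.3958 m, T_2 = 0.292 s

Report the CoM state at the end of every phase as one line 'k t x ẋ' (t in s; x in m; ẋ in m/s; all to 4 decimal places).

1 0.5300 0.6039 1.8450
2 0.8220 1.3100 3.3160

phase 1: p=0.0219, T=0.530, ωT=1.640456, cosh=2.675706, sinh=2.481815; start (x,ẋ)=(0.099800, 0.465900) → end (x,ẋ)=(0.603909, 1.845017)
phase 2: p=0.3958, T=0.292, ωT=0.903798, cosh=1.436996, sinh=1.031968; start (x,ẋ)=(0.603909, 1.845017) → end (x,ẋ)=(1.309997, 3.316011)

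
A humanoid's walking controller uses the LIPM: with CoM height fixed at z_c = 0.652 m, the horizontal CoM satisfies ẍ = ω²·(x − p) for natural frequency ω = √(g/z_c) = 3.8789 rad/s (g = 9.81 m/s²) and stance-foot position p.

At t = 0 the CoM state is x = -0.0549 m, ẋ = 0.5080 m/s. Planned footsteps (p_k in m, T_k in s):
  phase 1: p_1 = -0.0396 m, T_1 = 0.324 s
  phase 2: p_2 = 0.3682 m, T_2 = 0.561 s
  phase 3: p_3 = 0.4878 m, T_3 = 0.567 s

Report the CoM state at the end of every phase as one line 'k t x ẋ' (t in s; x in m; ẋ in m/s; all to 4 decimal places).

1 0.3240 0.1428 0.8690
2 0.8850 0.3368 0.0759
3 1.4520 -0.1146 -2.2634

phase 1: p=-0.0396, T=0.324, ωT=1.256764, cosh=1.899302, sinh=1.614728; start (x,ẋ)=(-0.054900, 0.508000) → end (x,ẋ)=(0.142814, 0.869016)
phase 2: p=0.3682, T=0.561, ωT=2.176063, cosh=4.462517, sinh=4.349029; start (x,ẋ)=(0.142814, 0.869016) → end (x,ẋ)=(0.336751, 0.075852)
phase 3: p=0.4878, T=0.567, ωT=2.199336, cosh=4.564951, sinh=4.454074; start (x,ẋ)=(0.336751, 0.075852) → end (x,ẋ)=(-0.114632, -2.263399)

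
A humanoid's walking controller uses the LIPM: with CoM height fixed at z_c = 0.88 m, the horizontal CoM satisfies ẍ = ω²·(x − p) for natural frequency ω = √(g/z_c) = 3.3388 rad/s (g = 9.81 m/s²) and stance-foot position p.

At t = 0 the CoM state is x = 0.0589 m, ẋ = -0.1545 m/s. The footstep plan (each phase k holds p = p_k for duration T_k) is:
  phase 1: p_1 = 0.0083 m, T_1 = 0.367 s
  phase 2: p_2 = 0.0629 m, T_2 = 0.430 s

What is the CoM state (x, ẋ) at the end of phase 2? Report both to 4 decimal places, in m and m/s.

x = -0.0240, ẋ = -0.2693

phase 1: p=0.0083, T=0.367, ωT=1.225340, cosh=1.849490, sinh=1.555832; start (x,ẋ)=(0.058900, -0.154500) → end (x,ẋ)=(0.029889, -0.022899)
phase 2: p=0.0629, T=0.430, ωT=1.435684, cosh=2.220236, sinh=1.982283; start (x,ẋ)=(0.029889, -0.022899) → end (x,ẋ)=(-0.023986, -0.269319)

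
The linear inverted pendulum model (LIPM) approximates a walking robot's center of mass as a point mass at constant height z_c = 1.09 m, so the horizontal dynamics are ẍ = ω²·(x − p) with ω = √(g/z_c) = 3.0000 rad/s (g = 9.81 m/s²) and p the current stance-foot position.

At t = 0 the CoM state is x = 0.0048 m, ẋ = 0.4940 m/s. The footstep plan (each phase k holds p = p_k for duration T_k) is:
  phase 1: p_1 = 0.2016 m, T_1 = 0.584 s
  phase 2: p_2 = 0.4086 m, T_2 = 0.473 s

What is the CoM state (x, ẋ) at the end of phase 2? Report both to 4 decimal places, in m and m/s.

phase 1: p=0.2016, T=0.584, ωT=1.752000, cosh=2.969775, sinh=2.796348; start (x,ẋ)=(0.004800, 0.494000) → end (x,ẋ)=(0.077614, -0.183895)
phase 2: p=0.4086, T=0.473, ωT=1.419000, cosh=2.187471, sinh=1.945515; start (x,ẋ)=(0.077614, -0.183895) → end (x,ẋ)=(-0.434680, -2.334082)

x = -0.4347, ẋ = -2.3341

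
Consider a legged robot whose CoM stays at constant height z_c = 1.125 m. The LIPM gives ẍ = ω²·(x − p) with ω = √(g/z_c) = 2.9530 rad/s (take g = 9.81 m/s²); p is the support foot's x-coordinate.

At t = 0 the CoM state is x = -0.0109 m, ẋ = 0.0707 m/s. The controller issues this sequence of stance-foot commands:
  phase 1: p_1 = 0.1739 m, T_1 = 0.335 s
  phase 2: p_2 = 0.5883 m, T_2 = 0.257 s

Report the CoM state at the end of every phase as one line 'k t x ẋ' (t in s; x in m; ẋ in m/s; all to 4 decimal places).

phase 1: p=0.1739, T=0.335, ωT=0.989255, cosh=1.530542, sinh=1.158688; start (x,ẋ)=(-0.010900, 0.070700) → end (x,ẋ)=(-0.081203, -0.524104)
phase 2: p=0.5883, T=0.257, ωT=0.758921, cosh=1.302071, sinh=0.833899; start (x,ẋ)=(-0.081203, -0.524104) → end (x,ẋ)=(-0.431442, -2.331075)

1 0.3350 -0.0812 -0.5241
2 0.5920 -0.4314 -2.3311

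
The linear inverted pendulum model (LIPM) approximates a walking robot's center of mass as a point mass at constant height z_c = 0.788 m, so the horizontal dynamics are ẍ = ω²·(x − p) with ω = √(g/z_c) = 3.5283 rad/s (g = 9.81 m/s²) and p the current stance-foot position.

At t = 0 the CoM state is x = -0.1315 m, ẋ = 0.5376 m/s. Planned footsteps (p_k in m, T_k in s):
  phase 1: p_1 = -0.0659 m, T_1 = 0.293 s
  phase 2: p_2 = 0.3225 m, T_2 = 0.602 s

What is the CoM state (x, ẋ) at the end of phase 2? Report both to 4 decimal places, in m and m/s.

x = -0.3094, ẋ = -2.0331

phase 1: p=-0.0659, T=0.293, ωT=1.033792, cosh=1.583682, sinh=1.228026; start (x,ẋ)=(-0.131500, 0.537600) → end (x,ẋ)=(0.017322, 0.567153)
phase 2: p=0.3225, T=0.602, ωT=2.124037, cosh=4.242192, sinh=4.122643; start (x,ẋ)=(0.017322, 0.567153) → end (x,ẋ)=(-0.309432, -2.033121)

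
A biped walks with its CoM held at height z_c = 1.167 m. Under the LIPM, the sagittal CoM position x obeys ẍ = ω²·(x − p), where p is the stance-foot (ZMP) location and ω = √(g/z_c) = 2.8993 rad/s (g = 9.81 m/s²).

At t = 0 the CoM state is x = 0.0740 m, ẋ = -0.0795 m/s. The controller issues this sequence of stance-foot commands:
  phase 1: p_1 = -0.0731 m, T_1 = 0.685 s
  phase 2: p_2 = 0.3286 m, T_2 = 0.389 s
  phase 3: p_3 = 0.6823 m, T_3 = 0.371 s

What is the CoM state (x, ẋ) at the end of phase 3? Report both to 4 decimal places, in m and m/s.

x = 2.2124, ẋ = 4.9070

phase 1: p=-0.0731, T=0.685, ωT=1.986021, cosh=3.711860, sinh=3.574619; start (x,ẋ)=(0.074000, -0.079500) → end (x,ẋ)=(0.374897, 1.229436)
phase 2: p=0.3286, T=0.389, ωT=1.127828, cosh=1.706337, sinh=1.382602; start (x,ẋ)=(0.374897, 1.229436) → end (x,ẋ)=(0.993885, 2.283418)
phase 3: p=0.6823, T=0.371, ωT=1.075640, cosh=1.636474, sinh=1.295395; start (x,ẋ)=(0.993885, 2.283418) → end (x,ẋ)=(2.212422, 4.906987)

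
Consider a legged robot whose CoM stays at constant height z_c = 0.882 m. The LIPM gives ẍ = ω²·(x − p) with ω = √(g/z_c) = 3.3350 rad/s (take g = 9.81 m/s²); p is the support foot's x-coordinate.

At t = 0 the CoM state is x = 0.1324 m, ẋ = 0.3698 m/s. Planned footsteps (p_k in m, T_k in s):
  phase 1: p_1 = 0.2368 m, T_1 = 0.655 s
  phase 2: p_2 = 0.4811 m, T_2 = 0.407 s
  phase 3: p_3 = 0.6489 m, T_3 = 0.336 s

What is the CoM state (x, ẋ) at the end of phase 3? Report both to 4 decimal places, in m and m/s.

x = -0.7593, ẋ = -4.4387

phase 1: p=0.2368, T=0.655, ωT=2.184425, cosh=4.499040, sinh=4.386498; start (x,ẋ)=(0.132400, 0.369800) → end (x,ẋ)=(0.253495, 0.136481)
phase 2: p=0.4811, T=0.407, ωT=1.357345, cosh=2.071603, sinh=1.814260; start (x,ẋ)=(0.253495, 0.136481) → end (x,ẋ)=(0.083839, -1.094403)
phase 3: p=0.6489, T=0.336, ωT=1.120560, cosh=1.696334, sinh=1.370237; start (x,ẋ)=(0.083839, -1.094403) → end (x,ẋ)=(-0.759284, -4.438654)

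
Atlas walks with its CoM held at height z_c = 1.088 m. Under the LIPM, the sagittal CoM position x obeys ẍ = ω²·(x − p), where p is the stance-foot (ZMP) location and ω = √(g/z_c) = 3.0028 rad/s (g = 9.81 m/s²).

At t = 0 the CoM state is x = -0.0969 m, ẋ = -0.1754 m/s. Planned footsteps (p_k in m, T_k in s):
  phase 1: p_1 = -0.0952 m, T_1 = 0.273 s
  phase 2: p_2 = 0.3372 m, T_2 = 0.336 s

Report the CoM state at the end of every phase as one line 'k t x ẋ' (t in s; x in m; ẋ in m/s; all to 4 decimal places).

1 0.2730 -0.1509 -0.2424
2 0.6090 -0.5172 -2.1194

phase 1: p=-0.0952, T=0.273, ωT=0.819764, cosh=1.355250, sinh=0.914715; start (x,ẋ)=(-0.096900, -0.175400) → end (x,ẋ)=(-0.150934, -0.242380)
phase 2: p=0.3372, T=0.336, ωT=1.008941, cosh=1.553650, sinh=1.189045; start (x,ẋ)=(-0.150934, -0.242380) → end (x,ẋ)=(-0.517167, -2.119440)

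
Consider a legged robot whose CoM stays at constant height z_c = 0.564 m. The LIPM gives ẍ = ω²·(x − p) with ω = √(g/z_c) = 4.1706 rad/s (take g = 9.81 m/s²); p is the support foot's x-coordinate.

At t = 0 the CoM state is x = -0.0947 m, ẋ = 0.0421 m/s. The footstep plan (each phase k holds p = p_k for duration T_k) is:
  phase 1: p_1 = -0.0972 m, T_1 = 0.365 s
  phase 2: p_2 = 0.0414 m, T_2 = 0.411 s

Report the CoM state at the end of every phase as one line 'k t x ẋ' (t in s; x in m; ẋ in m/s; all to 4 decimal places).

1 0.3650 -0.0692 0.1238
2 0.7760 -0.1958 -0.8837

phase 1: p=-0.0972, T=0.365, ωT=1.522269, cosh=2.400414, sinh=2.182198; start (x,ẋ)=(-0.094700, 0.042100) → end (x,ẋ)=(-0.069171, 0.123810)
phase 2: p=0.0414, T=0.411, ωT=1.714117, cosh=2.865946, sinh=2.685823; start (x,ẋ)=(-0.069171, 0.123810) → end (x,ẋ)=(-0.195758, -0.883725)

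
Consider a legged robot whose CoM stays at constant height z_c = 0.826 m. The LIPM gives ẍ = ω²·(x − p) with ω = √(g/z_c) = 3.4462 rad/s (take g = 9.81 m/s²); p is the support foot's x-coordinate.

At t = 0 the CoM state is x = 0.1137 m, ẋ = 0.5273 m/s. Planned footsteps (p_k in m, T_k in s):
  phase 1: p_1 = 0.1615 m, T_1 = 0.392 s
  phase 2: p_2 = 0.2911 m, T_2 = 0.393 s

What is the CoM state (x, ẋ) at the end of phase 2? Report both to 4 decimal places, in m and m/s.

x = 0.8035, ẋ = 1.9273

phase 1: p=0.1615, T=0.392, ωT=1.350910, cosh=2.059972, sinh=1.800967; start (x,ẋ)=(0.113700, 0.527300) → end (x,ẋ)=(0.338598, 0.789553)
phase 2: p=0.2911, T=0.393, ωT=1.354357, cosh=2.066190, sinh=1.808077; start (x,ẋ)=(0.338598, 0.789553) → end (x,ẋ)=(0.803485, 1.927324)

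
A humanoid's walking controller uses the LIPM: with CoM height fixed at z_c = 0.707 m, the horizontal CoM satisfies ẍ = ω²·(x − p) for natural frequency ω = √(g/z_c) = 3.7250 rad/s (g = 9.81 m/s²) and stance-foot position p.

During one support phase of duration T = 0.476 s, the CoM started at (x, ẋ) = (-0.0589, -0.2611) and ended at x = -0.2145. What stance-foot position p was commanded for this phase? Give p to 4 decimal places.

p = -0.0810

ωT = 3.7250·0.476 = 1.773100; cosh(ωT) = 3.029444, sinh(ωT) = 2.859638
x(T) = p + (x₀−p)·cosh(ωT) + (ẋ₀/ω)·sinh(ωT) ⇒ p·(1 − cosh) = x(T) − x₀·cosh − (ẋ₀/ω)·sinh
numerator   = -0.2145 − (-0.0589)·3.029444 − (-0.2611/3.7250)·2.859638 = 0.164378
denominator = 1 − 3.029444 = -2.029444
p = 0.164378 / -2.029444 = -0.0810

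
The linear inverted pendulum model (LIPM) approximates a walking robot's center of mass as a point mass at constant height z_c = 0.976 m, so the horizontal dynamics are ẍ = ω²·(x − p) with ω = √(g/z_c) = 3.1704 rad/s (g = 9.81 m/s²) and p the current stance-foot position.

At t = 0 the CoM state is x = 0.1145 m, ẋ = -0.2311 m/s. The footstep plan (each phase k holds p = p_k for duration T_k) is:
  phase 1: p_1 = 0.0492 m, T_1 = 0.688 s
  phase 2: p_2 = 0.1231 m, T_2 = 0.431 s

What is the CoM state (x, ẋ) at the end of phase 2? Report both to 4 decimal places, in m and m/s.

phase 1: p=0.0492, T=0.688, ωT=2.181235, cosh=4.485071, sinh=4.372169; start (x,ẋ)=(0.114500, -0.231100) → end (x,ẋ)=(0.023375, -0.131342)
phase 2: p=0.1231, T=0.431, ωT=1.366442, cosh=2.088194, sinh=1.833181; start (x,ẋ)=(0.023375, -0.131342) → end (x,ẋ)=(-0.161090, -0.853864)

x = -0.1611, ẋ = -0.8539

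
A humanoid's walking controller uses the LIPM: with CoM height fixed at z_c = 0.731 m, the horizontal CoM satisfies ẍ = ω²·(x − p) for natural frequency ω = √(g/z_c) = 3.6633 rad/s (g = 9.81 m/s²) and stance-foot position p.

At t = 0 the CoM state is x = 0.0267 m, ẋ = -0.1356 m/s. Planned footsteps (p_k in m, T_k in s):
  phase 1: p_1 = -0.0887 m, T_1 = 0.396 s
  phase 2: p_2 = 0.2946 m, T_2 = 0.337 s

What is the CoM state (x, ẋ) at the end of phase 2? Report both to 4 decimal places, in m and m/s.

phase 1: p=-0.0887, T=0.396, ωT=1.450667, cosh=2.250186, sinh=2.015772; start (x,ẋ)=(0.026700, -0.135600) → end (x,ẋ)=(0.096356, 0.547032)
phase 2: p=0.2946, T=0.337, ωT=1.234532, cosh=1.863870, sinh=1.572900; start (x,ẋ)=(0.096356, 0.547032) → end (x,ẋ)=(0.159976, -0.122686)

x = 0.1600, ẋ = -0.1227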